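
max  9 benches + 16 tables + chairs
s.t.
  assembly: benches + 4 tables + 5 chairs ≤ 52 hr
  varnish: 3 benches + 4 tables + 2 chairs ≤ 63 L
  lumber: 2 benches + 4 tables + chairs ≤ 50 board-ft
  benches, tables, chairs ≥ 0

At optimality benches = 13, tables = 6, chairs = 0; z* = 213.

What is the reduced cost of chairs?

-4

At the optimum: assembly uses 37 of 52 (slack = 15); varnish uses 63 of 63 (binding); lumber uses 50 of 50 (binding).
Since assembly is not tight, its dual is 0.
The binding rows give the dual system: 3·y_varnish + 2·y_lumber = 9 and 4·y_varnish + 4·y_lumber = 16.
This yields shadow prices y_varnish = 1, y_lumber = 3.
Reduced cost of chairs: c₃ − yᵀa₃ = 1 − (1·2 + 3·1) = 1 − 5 = -4.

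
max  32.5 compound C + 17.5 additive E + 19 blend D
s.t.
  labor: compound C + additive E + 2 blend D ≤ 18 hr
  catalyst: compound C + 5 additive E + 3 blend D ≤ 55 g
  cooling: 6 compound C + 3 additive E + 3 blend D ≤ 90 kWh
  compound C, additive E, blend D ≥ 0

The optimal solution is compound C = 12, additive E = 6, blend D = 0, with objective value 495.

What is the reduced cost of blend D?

-1

Check each constraint at x*: labor 18/18 (tight); catalyst 42/55 (slack 13); cooling 90/90 (tight).
By complementary slackness, y = 0 for the non-binding constraint.
From A_Bᵀ y = c: 1·y_labor + 6·y_cooling = 32.5; 1·y_labor + 3·y_cooling = 17.5.
→ y_labor = 2.5 and y_cooling = 5.
Reduced cost of blend D: c₃ − yᵀa₃ = 19 − (2.5·2 + 5·3) = 19 − 20 = -1.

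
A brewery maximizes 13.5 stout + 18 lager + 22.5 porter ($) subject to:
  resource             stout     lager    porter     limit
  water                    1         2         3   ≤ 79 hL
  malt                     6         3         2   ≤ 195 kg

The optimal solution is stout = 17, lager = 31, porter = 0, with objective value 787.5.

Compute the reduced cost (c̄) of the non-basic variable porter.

Check each constraint at x*: water 79/79 (tight); malt 195/195 (tight).
The binding rows give the dual system: 1·y_water + 6·y_malt = 13.5 and 2·y_water + 3·y_malt = 18.
Solving: y_water = 7.5, y_malt = 1.
Reduced cost of porter: c₃ − yᵀa₃ = 22.5 − (7.5·3 + 1·2) = 22.5 − 24.5 = -2.

-2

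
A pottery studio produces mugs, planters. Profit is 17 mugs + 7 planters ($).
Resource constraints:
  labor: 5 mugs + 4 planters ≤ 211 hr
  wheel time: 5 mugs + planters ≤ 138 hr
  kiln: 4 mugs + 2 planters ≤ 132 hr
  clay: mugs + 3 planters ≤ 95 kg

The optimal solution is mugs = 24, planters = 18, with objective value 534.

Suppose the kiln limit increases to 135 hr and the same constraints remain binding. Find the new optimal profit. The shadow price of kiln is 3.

Δb = 3, so new z* = 534 + (3)·(3) = 534 + 9 = 543.

543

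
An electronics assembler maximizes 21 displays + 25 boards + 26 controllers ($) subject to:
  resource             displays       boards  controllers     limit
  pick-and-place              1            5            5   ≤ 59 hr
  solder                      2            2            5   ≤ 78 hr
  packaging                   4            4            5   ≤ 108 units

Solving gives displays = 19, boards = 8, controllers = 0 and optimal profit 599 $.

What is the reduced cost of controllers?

At the optimum: pick-and-place uses 59 of 59 (binding); solder uses 54 of 78 (slack = 24); packaging uses 108 of 108 (binding).
Slack constraints have shadow price 0 (complementary slackness).
The binding rows give the dual system: 1·y_pick-and-place + 4·y_packaging = 21 and 5·y_pick-and-place + 4·y_packaging = 25.
This yields shadow prices y_pick-and-place = 1, y_packaging = 5.
Reduced cost of controllers: c₃ − yᵀa₃ = 26 − (1·5 + 5·5) = 26 − 30 = -4.

-4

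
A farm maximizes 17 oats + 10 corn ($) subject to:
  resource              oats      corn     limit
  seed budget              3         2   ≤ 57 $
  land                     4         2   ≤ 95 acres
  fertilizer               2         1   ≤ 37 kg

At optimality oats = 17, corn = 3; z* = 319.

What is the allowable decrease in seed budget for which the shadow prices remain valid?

Binding constraints: seed budget, fertilizer. The basis is B = [[3,2],[2,1]] with det -1.
Per unit decrease in seed budget, x* moves by d = (1, -2).
The basis stays optimal until corn reaches 0; allowable decrease = 1.5 $.

1.5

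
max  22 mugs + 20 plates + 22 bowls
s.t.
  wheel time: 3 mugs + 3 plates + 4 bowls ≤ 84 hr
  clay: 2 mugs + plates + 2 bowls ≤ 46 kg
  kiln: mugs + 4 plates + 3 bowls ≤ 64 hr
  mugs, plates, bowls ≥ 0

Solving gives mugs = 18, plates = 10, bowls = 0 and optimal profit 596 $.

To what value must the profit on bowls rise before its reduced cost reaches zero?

Check each constraint at x*: wheel time 84/84 (tight); clay 46/46 (tight); kiln 58/64 (slack 6).
Slack constraints have shadow price 0 (complementary slackness).
The binding rows give the dual system: 3·y_wheel time + 2·y_clay = 22 and 3·y_wheel time + 1·y_clay = 20.
Solving: y_wheel time = 6, y_clay = 2.
bowls enters the basis when its profit ≥ yᵀa₃ = 6·4 + 2·2 = 28.

28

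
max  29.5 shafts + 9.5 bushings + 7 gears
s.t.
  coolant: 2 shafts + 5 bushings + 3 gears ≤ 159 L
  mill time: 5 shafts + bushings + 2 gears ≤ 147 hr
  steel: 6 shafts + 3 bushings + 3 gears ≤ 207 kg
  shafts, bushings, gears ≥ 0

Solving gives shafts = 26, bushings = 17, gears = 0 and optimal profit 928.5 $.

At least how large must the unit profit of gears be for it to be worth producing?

13

At the optimum: coolant uses 137 of 159 (slack = 22); mill time uses 147 of 147 (binding); steel uses 207 of 207 (binding).
By complementary slackness, y = 0 for the non-binding constraint.
The binding rows give the dual system: 5·y_mill time + 6·y_steel = 29.5 and 1·y_mill time + 3·y_steel = 9.5.
Solving: y_mill time = 3.5, y_steel = 2.
gears enters the basis when its profit ≥ yᵀa₃ = 3.5·2 + 2·3 = 13.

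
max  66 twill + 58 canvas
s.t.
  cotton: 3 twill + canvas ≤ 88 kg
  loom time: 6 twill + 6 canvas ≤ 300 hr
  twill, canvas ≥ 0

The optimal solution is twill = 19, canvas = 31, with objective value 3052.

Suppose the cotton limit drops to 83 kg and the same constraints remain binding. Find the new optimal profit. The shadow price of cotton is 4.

Δb = -5, so new z* = 3052 + (4)·(-5) = 3052 − 20 = 3032.

3032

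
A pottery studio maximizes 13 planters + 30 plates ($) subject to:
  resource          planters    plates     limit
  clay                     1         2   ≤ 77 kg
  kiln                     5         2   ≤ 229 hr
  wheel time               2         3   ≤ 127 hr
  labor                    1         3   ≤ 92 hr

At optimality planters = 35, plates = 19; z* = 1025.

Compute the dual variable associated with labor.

Binding: wheel time and labor. Non-binding: clay (4 unused), kiln (16 unused).
Since clay, kiln are not tight, their duals are 0.
The binding rows give the dual system: 2·y_wheel time + 1·y_labor = 13 and 3·y_wheel time + 3·y_labor = 30.
→ y_wheel time = 3 and y_labor = 7.
Shadow price of labor = 7.

7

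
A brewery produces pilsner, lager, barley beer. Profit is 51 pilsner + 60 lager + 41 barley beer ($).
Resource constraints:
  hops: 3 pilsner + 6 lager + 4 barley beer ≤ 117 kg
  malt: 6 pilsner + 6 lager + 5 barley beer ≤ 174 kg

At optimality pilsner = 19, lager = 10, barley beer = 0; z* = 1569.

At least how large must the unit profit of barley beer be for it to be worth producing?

At the optimum: hops uses 117 of 117 (binding); malt uses 174 of 174 (binding).
The binding rows give the dual system: 3·y_hops + 6·y_malt = 51 and 6·y_hops + 6·y_malt = 60.
This yields shadow prices y_hops = 3, y_malt = 7.
barley beer enters the basis when its profit ≥ yᵀa₃ = 3·4 + 7·5 = 47.

47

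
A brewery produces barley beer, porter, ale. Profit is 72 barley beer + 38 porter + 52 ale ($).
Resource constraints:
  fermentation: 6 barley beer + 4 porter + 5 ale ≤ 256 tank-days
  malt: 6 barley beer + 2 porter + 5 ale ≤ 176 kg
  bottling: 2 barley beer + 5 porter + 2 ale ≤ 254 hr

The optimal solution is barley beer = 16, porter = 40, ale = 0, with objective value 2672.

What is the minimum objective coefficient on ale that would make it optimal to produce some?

60

Check each constraint at x*: fermentation 256/256 (tight); malt 176/176 (tight); bottling 232/254 (slack 22).
Slack constraints have shadow price 0 (complementary slackness).
The binding rows give the dual system: 6·y_fermentation + 6·y_malt = 72 and 4·y_fermentation + 2·y_malt = 38.
→ y_fermentation = 7 and y_malt = 5.
ale enters the basis when its profit ≥ yᵀa₃ = 7·5 + 5·5 = 60.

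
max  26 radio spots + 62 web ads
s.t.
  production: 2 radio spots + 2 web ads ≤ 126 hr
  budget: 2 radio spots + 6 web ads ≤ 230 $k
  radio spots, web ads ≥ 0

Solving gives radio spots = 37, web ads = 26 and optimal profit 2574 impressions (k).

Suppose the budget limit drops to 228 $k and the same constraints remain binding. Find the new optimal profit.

2556

At the optimum: production uses 126 of 126 (binding); budget uses 230 of 230 (binding).
From A_Bᵀ y = c: 2·y_production + 2·y_budget = 26; 2·y_production + 6·y_budget = 62.
→ y_production = 4 and y_budget = 9.
Δz = y_budget·Δb = 9 × (-2) = -18, so new z* = 2574 − 18 = 2556.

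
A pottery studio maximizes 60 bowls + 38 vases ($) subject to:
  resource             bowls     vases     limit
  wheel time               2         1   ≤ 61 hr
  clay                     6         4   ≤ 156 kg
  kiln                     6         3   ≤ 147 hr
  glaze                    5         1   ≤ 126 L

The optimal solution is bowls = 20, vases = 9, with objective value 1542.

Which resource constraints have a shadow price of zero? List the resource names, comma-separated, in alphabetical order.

wheel time: 49/61 (slack 12)
clay: 156/156 (binding)
kiln: 147/147 (binding)
glaze: 109/126 (slack 17)
By complementary slackness, a constraint with positive slack has shadow price 0 → glaze, wheel time.

glaze, wheel time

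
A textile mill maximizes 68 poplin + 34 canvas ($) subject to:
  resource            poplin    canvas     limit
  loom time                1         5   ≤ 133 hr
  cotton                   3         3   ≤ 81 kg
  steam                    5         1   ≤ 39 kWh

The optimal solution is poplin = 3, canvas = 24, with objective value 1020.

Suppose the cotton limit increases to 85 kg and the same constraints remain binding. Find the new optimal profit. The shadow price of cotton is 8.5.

Δb = 4, so new z* = 1020 + (8.5)·(4) = 1020 + 34 = 1054.

1054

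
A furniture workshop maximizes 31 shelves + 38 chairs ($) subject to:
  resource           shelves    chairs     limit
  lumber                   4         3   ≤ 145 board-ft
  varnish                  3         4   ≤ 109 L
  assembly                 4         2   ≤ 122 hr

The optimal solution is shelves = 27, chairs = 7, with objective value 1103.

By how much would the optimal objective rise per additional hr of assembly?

Binding: varnish and assembly. Non-binding: lumber (16 unused).
Since lumber is not tight, its dual is 0.
From A_Bᵀ y = c: 3·y_varnish + 4·y_assembly = 31; 4·y_varnish + 2·y_assembly = 38.
This yields shadow prices y_varnish = 9, y_assembly = 1.
Shadow price of assembly = 1.

1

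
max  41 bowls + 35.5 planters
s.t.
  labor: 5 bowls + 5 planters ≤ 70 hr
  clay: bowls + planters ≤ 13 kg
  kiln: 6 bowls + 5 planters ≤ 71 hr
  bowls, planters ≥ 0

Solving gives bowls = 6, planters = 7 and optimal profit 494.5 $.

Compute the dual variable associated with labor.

0

At the optimum: labor uses 65 of 70 (slack = 5); clay uses 13 of 13 (binding); kiln uses 71 of 71 (binding).
Slack constraints have shadow price 0 (complementary slackness).
Dual feasibility on the basic columns requires 1·y_clay + 6·y_kiln = 41, 1·y_clay + 5·y_kiln = 35.5.
Solving: y_clay = 8, y_kiln = 5.5.
Shadow price of labor = 0.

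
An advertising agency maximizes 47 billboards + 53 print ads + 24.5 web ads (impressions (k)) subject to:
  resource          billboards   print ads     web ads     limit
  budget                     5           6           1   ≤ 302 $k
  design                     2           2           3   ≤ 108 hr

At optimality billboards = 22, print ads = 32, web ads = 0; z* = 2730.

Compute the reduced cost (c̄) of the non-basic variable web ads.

-7

Both budget and design are binding at x*.
Dual feasibility on the basic columns requires 5·y_budget + 2·y_design = 47, 6·y_budget + 2·y_design = 53.
This yields shadow prices y_budget = 6, y_design = 8.5.
Reduced cost of web ads: c₃ − yᵀa₃ = 24.5 − (6·1 + 8.5·3) = 24.5 − 31.5 = -7.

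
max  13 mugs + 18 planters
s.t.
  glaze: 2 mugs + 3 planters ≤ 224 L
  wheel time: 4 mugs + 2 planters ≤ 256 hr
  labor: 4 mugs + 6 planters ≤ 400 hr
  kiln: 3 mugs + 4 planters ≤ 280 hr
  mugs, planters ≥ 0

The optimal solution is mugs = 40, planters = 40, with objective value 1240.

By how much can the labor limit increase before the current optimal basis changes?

Binding constraints: labor, kiln. The basis is B = [[4,6],[3,4]] with det -2.
Per unit increase in labor, x* moves by d = (-2, 1.5).
The basis stays optimal until mugs reaches 0; allowable increase = 20 hr.

20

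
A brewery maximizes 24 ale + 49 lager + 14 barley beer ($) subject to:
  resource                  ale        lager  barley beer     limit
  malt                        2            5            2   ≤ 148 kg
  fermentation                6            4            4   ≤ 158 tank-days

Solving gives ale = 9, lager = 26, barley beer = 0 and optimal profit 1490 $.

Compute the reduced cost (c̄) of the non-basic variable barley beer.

-8

Both malt and fermentation are binding at x*.
From A_Bᵀ y = c: 2·y_malt + 6·y_fermentation = 24; 5·y_malt + 4·y_fermentation = 49.
→ y_malt = 9 and y_fermentation = 1.
Reduced cost of barley beer: c₃ − yᵀa₃ = 14 − (9·2 + 1·4) = 14 − 22 = -8.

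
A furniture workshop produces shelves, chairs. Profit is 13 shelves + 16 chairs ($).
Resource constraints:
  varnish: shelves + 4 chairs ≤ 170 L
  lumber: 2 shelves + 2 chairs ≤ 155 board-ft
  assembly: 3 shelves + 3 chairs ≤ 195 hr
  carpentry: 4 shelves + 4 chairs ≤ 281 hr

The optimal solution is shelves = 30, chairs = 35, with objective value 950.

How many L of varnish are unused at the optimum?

varnish used = 1·30 + 4·35 = 170; slack = 170 − 170 = 0.

0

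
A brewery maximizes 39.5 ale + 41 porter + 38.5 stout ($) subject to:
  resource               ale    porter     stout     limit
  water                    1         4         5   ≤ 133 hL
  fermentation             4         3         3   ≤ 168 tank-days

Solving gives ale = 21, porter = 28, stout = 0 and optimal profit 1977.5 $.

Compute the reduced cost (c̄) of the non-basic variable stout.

At the optimum: water uses 133 of 133 (binding); fermentation uses 168 of 168 (binding).
Dual feasibility on the basic columns requires 1·y_water + 4·y_fermentation = 39.5, 4·y_water + 3·y_fermentation = 41.
→ y_water = 3.5 and y_fermentation = 9.
Reduced cost of stout: c₃ − yᵀa₃ = 38.5 − (3.5·5 + 9·3) = 38.5 − 44.5 = -6.

-6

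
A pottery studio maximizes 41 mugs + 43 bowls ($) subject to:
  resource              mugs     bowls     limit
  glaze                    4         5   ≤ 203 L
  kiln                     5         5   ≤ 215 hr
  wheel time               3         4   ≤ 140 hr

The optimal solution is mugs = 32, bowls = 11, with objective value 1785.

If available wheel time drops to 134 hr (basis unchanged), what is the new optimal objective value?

1773

Binding: kiln and wheel time. Non-binding: glaze (20 unused).
Slack constraints have shadow price 0 (complementary slackness).
From A_Bᵀ y = c: 5·y_kiln + 3·y_wheel time = 41; 5·y_kiln + 4·y_wheel time = 43.
Solving: y_kiln = 7, y_wheel time = 2.
Δz = y_wheel time·Δb = 2 × (-6) = -12, so new z* = 1785 − 12 = 1773.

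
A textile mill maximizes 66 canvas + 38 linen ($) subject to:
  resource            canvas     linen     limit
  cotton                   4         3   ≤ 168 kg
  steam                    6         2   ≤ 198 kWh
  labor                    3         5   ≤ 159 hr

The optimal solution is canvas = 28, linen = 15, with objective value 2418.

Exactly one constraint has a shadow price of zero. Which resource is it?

cotton: 157/168 (slack 11)
steam: 198/198 (binding)
labor: 159/159 (binding)
By complementary slackness, a constraint with positive slack has shadow price 0 → cotton.

cotton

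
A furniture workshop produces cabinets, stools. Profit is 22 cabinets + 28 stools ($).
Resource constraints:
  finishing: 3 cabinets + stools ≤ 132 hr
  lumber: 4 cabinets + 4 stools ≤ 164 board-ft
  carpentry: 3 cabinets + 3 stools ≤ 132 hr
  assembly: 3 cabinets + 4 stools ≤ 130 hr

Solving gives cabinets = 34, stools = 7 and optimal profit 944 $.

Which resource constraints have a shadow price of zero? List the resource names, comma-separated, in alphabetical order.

carpentry, finishing

finishing: 109/132 (slack 23)
lumber: 164/164 (binding)
carpentry: 123/132 (slack 9)
assembly: 130/130 (binding)
By complementary slackness, a constraint with positive slack has shadow price 0 → carpentry, finishing.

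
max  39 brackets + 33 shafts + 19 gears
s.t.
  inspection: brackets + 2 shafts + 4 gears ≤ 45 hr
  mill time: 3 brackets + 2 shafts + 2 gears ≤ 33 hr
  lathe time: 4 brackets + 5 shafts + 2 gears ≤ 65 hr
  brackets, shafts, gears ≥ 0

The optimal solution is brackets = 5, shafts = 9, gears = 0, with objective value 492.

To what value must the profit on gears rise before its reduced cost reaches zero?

At the optimum: inspection uses 23 of 45 (slack = 22); mill time uses 33 of 33 (binding); lathe time uses 65 of 65 (binding).
Slack constraints have shadow price 0 (complementary slackness).
Dual feasibility on the basic columns requires 3·y_mill time + 4·y_lathe time = 39, 2·y_mill time + 5·y_lathe time = 33.
This yields shadow prices y_mill time = 9, y_lathe time = 3.
gears enters the basis when its profit ≥ yᵀa₃ = 9·2 + 3·2 = 24.

24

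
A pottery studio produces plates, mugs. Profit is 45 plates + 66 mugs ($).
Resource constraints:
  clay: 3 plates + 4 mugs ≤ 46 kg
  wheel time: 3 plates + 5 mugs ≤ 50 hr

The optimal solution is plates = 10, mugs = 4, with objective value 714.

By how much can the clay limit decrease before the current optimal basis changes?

6

Binding constraints: clay, wheel time. The basis is B = [[3,4],[3,5]] with det 3.
Per unit decrease in clay, x* moves by d = (-1.6667, 1).
The basis stays optimal until plates reaches 0; allowable decrease = 6 kg.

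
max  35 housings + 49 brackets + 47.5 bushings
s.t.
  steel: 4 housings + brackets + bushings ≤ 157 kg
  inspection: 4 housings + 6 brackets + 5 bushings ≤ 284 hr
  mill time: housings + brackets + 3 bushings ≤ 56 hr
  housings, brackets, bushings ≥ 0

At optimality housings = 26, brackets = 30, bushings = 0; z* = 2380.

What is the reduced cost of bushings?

Check each constraint at x*: steel 134/157 (slack 23); inspection 284/284 (tight); mill time 56/56 (tight).
By complementary slackness, y = 0 for the non-binding constraint.
Dual feasibility on the basic columns requires 4·y_inspection + 1·y_mill time = 35, 6·y_inspection + 1·y_mill time = 49.
→ y_inspection = 7 and y_mill time = 7.
Reduced cost of bushings: c₃ − yᵀa₃ = 47.5 − (7·5 + 7·3) = 47.5 − 56 = -8.5.

-8.5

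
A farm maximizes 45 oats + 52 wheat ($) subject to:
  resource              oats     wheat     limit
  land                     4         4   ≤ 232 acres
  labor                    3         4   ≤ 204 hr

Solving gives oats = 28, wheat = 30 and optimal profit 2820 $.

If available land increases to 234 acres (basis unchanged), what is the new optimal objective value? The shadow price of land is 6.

Δb = 2, so new z* = 2820 + (6)·(2) = 2820 + 12 = 2832.

2832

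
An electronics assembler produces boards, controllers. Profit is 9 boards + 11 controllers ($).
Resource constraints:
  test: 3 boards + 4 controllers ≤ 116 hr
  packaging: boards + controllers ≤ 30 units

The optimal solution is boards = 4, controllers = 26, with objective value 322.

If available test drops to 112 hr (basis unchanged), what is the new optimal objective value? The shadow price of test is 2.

Δb = -4, so new z* = 322 + (2)·(-4) = 322 − 8 = 314.

314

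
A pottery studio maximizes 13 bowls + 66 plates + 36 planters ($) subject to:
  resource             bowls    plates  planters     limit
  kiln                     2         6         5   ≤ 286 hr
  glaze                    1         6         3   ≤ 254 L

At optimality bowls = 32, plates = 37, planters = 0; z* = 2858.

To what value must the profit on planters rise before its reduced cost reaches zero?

37

Check each constraint at x*: kiln 286/286 (tight); glaze 254/254 (tight).
Dual feasibility on the basic columns requires 2·y_kiln + 1·y_glaze = 13, 6·y_kiln + 6·y_glaze = 66.
→ y_kiln = 2 and y_glaze = 9.
planters enters the basis when its profit ≥ yᵀa₃ = 2·5 + 9·3 = 37.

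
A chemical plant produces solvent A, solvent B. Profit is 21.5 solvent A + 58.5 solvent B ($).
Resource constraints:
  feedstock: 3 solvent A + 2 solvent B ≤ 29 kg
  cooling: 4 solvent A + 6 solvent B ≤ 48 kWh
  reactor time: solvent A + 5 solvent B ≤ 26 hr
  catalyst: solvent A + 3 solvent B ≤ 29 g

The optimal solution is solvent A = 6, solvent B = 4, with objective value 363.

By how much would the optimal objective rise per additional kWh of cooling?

3.5

At the optimum: feedstock uses 26 of 29 (slack = 3); cooling uses 48 of 48 (binding); reactor time uses 26 of 26 (binding); catalyst uses 18 of 29 (slack = 11).
By complementary slackness, y = 0 for the non-binding constraints.
Dual feasibility on the basic columns requires 4·y_cooling + 1·y_reactor time = 21.5, 6·y_cooling + 5·y_reactor time = 58.5.
→ y_cooling = 3.5 and y_reactor time = 7.5.
Shadow price of cooling = 3.5.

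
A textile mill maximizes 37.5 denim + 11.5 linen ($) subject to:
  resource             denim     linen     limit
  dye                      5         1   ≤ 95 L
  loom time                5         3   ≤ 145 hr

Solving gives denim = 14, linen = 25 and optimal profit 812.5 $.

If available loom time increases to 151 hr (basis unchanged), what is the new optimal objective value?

Both dye and loom time are binding at x*.
From A_Bᵀ y = c: 5·y_dye + 5·y_loom time = 37.5; 1·y_dye + 3·y_loom time = 11.5.
→ y_dye = 5.5 and y_loom time = 2.
Δz = y_loom time·Δb = 2 × (6) = 12, so new z* = 812.5 + 12 = 824.5.

824.5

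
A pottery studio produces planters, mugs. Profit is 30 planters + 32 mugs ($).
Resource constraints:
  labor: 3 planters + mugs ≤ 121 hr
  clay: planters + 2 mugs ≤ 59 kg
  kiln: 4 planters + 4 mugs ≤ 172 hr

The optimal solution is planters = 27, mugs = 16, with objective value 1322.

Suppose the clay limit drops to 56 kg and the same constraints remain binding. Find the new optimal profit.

At the optimum: labor uses 97 of 121 (slack = 24); clay uses 59 of 59 (binding); kiln uses 172 of 172 (binding).
By complementary slackness, y = 0 for the non-binding constraint.
From A_Bᵀ y = c: 1·y_clay + 4·y_kiln = 30; 2·y_clay + 4·y_kiln = 32.
→ y_clay = 2 and y_kiln = 7.
Δz = y_clay·Δb = 2 × (-3) = -6, so new z* = 1322 − 6 = 1316.

1316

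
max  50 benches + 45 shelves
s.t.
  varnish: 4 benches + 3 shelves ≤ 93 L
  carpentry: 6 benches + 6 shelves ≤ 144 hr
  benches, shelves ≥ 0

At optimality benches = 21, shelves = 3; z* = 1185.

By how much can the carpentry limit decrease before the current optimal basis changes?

4.5

Binding constraints: varnish, carpentry. The basis is B = [[4,3],[6,6]] with det 6.
Per unit decrease in carpentry, x* moves by d = (0.5, -0.6667).
The basis stays optimal until shelves reaches 0; allowable decrease = 4.5 hr.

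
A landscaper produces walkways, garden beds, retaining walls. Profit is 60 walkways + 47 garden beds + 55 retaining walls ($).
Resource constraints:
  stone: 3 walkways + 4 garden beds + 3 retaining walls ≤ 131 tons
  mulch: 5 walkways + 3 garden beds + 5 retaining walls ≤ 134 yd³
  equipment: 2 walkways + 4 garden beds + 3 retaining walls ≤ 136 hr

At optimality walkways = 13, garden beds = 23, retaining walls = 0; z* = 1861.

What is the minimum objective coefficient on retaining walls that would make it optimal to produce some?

At the optimum: stone uses 131 of 131 (binding); mulch uses 134 of 134 (binding); equipment uses 118 of 136 (slack = 18).
Slack constraints have shadow price 0 (complementary slackness).
Dual feasibility on the basic columns requires 3·y_stone + 5·y_mulch = 60, 4·y_stone + 3·y_mulch = 47.
→ y_stone = 5 and y_mulch = 9.
retaining walls enters the basis when its profit ≥ yᵀa₃ = 5·3 + 9·5 = 60.

60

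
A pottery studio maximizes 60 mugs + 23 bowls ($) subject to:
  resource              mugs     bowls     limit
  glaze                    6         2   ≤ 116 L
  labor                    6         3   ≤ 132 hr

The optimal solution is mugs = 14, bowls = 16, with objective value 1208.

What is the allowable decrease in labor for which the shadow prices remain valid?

16

Binding constraints: glaze, labor. The basis is B = [[6,2],[6,3]] with det 6.
Per unit decrease in labor, x* moves by d = (0.3333, -1).
The basis stays optimal until bowls reaches 0; allowable decrease = 16 hr.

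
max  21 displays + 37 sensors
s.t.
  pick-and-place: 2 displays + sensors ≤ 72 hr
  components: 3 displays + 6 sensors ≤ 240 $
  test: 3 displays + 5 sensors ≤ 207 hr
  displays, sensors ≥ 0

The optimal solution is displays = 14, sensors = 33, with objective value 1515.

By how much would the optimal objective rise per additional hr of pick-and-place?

0

Binding: components and test. Non-binding: pick-and-place (11 unused).
By complementary slackness, y = 0 for the non-binding constraint.
Dual feasibility on the basic columns requires 3·y_components + 3·y_test = 21, 6·y_components + 5·y_test = 37.
This yields shadow prices y_components = 2, y_test = 5.
Shadow price of pick-and-place = 0.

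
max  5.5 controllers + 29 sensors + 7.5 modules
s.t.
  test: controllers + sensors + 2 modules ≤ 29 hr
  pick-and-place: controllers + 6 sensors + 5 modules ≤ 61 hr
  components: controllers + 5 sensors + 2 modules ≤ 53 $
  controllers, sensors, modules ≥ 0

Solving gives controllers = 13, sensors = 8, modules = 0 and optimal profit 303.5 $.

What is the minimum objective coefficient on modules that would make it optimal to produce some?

15.5

At the optimum: test uses 21 of 29 (slack = 8); pick-and-place uses 61 of 61 (binding); components uses 53 of 53 (binding).
Slack constraints have shadow price 0 (complementary slackness).
The binding rows give the dual system: 1·y_pick-and-place + 1·y_components = 5.5 and 6·y_pick-and-place + 5·y_components = 29.
Solving: y_pick-and-place = 1.5, y_components = 4.
modules enters the basis when its profit ≥ yᵀa₃ = 1.5·5 + 4·2 = 15.5.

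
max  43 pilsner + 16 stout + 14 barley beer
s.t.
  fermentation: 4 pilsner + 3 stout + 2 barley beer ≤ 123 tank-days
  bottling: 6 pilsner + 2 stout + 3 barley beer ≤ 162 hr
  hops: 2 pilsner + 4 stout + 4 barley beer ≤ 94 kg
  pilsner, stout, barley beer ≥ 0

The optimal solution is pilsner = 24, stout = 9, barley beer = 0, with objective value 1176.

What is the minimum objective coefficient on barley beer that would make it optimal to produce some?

21.5

At the optimum: fermentation uses 123 of 123 (binding); bottling uses 162 of 162 (binding); hops uses 84 of 94 (slack = 10).
By complementary slackness, y = 0 for the non-binding constraint.
From A_Bᵀ y = c: 4·y_fermentation + 6·y_bottling = 43; 3·y_fermentation + 2·y_bottling = 16.
→ y_fermentation = 1 and y_bottling = 6.5.
barley beer enters the basis when its profit ≥ yᵀa₃ = 1·2 + 6.5·3 = 21.5.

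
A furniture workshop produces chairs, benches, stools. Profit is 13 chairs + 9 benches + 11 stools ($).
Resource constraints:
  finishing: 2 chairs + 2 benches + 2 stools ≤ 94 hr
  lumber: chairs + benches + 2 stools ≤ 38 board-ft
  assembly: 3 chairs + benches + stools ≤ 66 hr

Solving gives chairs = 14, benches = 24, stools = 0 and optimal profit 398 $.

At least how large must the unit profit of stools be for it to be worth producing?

Check each constraint at x*: finishing 76/94 (slack 18); lumber 38/38 (tight); assembly 66/66 (tight).
By complementary slackness, y = 0 for the non-binding constraint.
Dual feasibility on the basic columns requires 1·y_lumber + 3·y_assembly = 13, 1·y_lumber + 1·y_assembly = 9.
Solving: y_lumber = 7, y_assembly = 2.
stools enters the basis when its profit ≥ yᵀa₃ = 7·2 + 2·1 = 16.

16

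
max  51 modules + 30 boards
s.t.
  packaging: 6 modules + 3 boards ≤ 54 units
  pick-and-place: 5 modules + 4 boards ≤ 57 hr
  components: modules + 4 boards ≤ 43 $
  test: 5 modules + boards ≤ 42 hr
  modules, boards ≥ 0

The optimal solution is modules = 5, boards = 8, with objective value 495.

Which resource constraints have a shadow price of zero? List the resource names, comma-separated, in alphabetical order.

packaging: 54/54 (binding)
pick-and-place: 57/57 (binding)
components: 37/43 (slack 6)
test: 33/42 (slack 9)
By complementary slackness, a constraint with positive slack has shadow price 0 → components, test.

components, test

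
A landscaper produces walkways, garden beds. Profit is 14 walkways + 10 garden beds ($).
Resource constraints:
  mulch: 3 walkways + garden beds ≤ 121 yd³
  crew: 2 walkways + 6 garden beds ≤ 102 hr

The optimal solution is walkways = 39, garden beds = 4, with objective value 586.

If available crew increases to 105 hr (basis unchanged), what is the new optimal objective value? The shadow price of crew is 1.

589

Δb = 3, so new z* = 586 + (1)·(3) = 586 + 3 = 589.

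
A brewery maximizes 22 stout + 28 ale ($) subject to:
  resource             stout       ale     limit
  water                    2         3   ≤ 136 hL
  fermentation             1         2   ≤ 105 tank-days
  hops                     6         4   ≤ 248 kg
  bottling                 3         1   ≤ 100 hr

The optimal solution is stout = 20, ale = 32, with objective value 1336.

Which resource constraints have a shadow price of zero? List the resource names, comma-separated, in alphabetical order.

bottling, fermentation

water: 136/136 (binding)
fermentation: 84/105 (slack 21)
hops: 248/248 (binding)
bottling: 92/100 (slack 8)
By complementary slackness, a constraint with positive slack has shadow price 0 → bottling, fermentation.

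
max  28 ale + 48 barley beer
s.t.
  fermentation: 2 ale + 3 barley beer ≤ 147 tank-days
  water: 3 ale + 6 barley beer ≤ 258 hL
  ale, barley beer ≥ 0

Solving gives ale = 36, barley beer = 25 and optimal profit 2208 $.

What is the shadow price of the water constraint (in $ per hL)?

At the optimum: fermentation uses 147 of 147 (binding); water uses 258 of 258 (binding).
The binding rows give the dual system: 2·y_fermentation + 3·y_water = 28 and 3·y_fermentation + 6·y_water = 48.
This yields shadow prices y_fermentation = 8, y_water = 4.
Shadow price of water = 4.

4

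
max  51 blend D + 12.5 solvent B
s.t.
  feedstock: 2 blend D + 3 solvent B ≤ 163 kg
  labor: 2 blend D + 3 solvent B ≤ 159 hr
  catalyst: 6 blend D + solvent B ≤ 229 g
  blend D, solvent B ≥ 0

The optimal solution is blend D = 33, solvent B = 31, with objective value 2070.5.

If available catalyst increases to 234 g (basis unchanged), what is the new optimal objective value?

2110.5

Check each constraint at x*: feedstock 159/163 (slack 4); labor 159/159 (tight); catalyst 229/229 (tight).
Since feedstock is not tight, its dual is 0.
Dual feasibility on the basic columns requires 2·y_labor + 6·y_catalyst = 51, 3·y_labor + 1·y_catalyst = 12.5.
→ y_labor = 1.5 and y_catalyst = 8.
Δz = y_catalyst·Δb = 8 × (5) = 40, so new z* = 2070.5 + 40 = 2110.5.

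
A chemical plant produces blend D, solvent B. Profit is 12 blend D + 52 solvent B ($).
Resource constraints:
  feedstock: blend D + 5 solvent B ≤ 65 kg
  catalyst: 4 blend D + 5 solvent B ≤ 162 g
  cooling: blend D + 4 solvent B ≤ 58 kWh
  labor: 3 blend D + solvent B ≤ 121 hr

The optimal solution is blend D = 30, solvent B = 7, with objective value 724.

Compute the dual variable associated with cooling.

Binding: feedstock and cooling. Non-binding: catalyst (7 unused), labor (24 unused).
By complementary slackness, y = 0 for the non-binding constraints.
The binding rows give the dual system: 1·y_feedstock + 1·y_cooling = 12 and 5·y_feedstock + 4·y_cooling = 52.
This yields shadow prices y_feedstock = 4, y_cooling = 8.
Shadow price of cooling = 8.

8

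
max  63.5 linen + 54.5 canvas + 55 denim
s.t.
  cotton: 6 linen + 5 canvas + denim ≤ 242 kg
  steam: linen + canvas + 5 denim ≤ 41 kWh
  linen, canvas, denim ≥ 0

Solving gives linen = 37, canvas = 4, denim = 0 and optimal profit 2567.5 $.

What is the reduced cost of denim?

Both cotton and steam are binding at x*.
Dual feasibility on the basic columns requires 6·y_cotton + 1·y_steam = 63.5, 5·y_cotton + 1·y_steam = 54.5.
Solving: y_cotton = 9, y_steam = 9.5.
Reduced cost of denim: c₃ − yᵀa₃ = 55 − (9·1 + 9.5·5) = 55 − 56.5 = -1.5.

-1.5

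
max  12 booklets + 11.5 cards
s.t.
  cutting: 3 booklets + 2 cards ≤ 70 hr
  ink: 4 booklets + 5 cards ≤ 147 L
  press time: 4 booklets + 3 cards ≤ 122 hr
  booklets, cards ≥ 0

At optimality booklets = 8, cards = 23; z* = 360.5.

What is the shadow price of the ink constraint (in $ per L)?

Binding: cutting and ink. Non-binding: press time (21 unused).
By complementary slackness, y = 0 for the non-binding constraint.
From A_Bᵀ y = c: 3·y_cutting + 4·y_ink = 12; 2·y_cutting + 5·y_ink = 11.5.
→ y_cutting = 2 and y_ink = 1.5.
Shadow price of ink = 1.5.

1.5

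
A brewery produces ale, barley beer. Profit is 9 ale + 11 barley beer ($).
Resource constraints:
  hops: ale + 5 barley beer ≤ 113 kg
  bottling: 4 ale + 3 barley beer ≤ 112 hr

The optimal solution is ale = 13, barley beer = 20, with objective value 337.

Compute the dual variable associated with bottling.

Check each constraint at x*: hops 113/113 (tight); bottling 112/112 (tight).
The binding rows give the dual system: 1·y_hops + 4·y_bottling = 9 and 5·y_hops + 3·y_bottling = 11.
Solving: y_hops = 1, y_bottling = 2.
Shadow price of bottling = 2.

2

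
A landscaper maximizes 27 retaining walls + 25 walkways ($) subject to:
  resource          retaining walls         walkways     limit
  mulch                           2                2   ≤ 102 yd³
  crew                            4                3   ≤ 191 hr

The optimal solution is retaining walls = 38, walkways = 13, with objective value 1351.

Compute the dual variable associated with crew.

At the optimum: mulch uses 102 of 102 (binding); crew uses 191 of 191 (binding).
Dual feasibility on the basic columns requires 2·y_mulch + 4·y_crew = 27, 2·y_mulch + 3·y_crew = 25.
Solving: y_mulch = 9.5, y_crew = 2.
Shadow price of crew = 2.

2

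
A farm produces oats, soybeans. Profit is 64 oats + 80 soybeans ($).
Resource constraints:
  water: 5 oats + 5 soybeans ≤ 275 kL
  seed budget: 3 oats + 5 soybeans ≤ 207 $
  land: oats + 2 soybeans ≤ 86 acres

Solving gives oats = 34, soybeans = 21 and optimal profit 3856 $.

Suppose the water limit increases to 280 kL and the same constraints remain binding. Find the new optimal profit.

3896

At the optimum: water uses 275 of 275 (binding); seed budget uses 207 of 207 (binding); land uses 76 of 86 (slack = 10).
Slack constraints have shadow price 0 (complementary slackness).
The binding rows give the dual system: 5·y_water + 3·y_seed budget = 64 and 5·y_water + 5·y_seed budget = 80.
Solving: y_water = 8, y_seed budget = 8.
Δz = y_water·Δb = 8 × (5) = 40, so new z* = 3856 + 40 = 3896.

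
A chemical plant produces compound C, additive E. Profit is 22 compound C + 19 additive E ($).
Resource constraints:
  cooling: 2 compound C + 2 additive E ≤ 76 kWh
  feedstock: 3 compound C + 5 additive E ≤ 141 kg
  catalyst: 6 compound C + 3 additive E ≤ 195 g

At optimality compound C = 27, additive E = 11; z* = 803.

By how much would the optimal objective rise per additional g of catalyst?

1

Binding: cooling and catalyst. Non-binding: feedstock (5 unused).
Slack constraints have shadow price 0 (complementary slackness).
The binding rows give the dual system: 2·y_cooling + 6·y_catalyst = 22 and 2·y_cooling + 3·y_catalyst = 19.
Solving: y_cooling = 8, y_catalyst = 1.
Shadow price of catalyst = 1.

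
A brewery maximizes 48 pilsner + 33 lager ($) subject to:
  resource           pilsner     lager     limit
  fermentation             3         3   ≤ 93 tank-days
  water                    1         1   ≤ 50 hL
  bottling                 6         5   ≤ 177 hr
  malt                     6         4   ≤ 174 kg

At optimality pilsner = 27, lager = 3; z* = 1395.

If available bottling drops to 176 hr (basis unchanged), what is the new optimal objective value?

Check each constraint at x*: fermentation 90/93 (slack 3); water 30/50 (slack 20); bottling 177/177 (tight); malt 174/174 (tight).
By complementary slackness, y = 0 for the non-binding constraints.
The binding rows give the dual system: 6·y_bottling + 6·y_malt = 48 and 5·y_bottling + 4·y_malt = 33.
This yields shadow prices y_bottling = 1, y_malt = 7.
Δz = y_bottling·Δb = 1 × (-1) = -1, so new z* = 1395 − 1 = 1394.

1394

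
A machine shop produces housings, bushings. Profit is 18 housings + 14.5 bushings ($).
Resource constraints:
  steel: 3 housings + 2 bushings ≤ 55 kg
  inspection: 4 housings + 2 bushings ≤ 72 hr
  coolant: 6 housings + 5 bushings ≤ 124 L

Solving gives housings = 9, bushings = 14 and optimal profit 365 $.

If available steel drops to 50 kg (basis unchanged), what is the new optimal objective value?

At the optimum: steel uses 55 of 55 (binding); inspection uses 64 of 72 (slack = 8); coolant uses 124 of 124 (binding).
Since inspection is not tight, its dual is 0.
The binding rows give the dual system: 3·y_steel + 6·y_coolant = 18 and 2·y_steel + 5·y_coolant = 14.5.
Solving: y_steel = 1, y_coolant = 2.5.
Δz = y_steel·Δb = 1 × (-5) = -5, so new z* = 365 − 5 = 360.

360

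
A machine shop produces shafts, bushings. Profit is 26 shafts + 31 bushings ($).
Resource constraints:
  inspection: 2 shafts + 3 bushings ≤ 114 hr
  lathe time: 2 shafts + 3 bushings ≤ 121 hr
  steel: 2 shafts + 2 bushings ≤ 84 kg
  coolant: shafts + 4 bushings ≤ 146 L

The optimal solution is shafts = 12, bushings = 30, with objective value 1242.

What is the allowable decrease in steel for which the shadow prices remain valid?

5.6

Binding constraints: inspection, steel. The basis is B = [[2,3],[2,2]] with det -2.
Per unit decrease in steel, x* moves by d = (-1.5, 1).
The basis stays optimal until coolant becomes binding; allowable decrease = 5.6 kg.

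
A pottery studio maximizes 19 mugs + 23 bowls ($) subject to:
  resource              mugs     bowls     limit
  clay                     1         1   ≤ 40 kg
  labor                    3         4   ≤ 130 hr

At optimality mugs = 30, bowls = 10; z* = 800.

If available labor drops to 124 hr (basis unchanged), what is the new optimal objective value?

776

Both clay and labor are binding at x*.
The binding rows give the dual system: 1·y_clay + 3·y_labor = 19 and 1·y_clay + 4·y_labor = 23.
Solving: y_clay = 7, y_labor = 4.
Δz = y_labor·Δb = 4 × (-6) = -24, so new z* = 800 − 24 = 776.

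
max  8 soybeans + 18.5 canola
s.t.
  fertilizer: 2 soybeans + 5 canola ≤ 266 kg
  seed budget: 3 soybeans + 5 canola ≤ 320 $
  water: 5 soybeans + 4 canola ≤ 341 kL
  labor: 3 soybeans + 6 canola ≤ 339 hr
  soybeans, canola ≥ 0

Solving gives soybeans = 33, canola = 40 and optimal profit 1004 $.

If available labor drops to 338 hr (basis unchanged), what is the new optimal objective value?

1003

At the optimum: fertilizer uses 266 of 266 (binding); seed budget uses 299 of 320 (slack = 21); water uses 325 of 341 (slack = 16); labor uses 339 of 339 (binding).
Slack constraints have shadow price 0 (complementary slackness).
From A_Bᵀ y = c: 2·y_fertilizer + 3·y_labor = 8; 5·y_fertilizer + 6·y_labor = 18.5.
→ y_fertilizer = 2.5 and y_labor = 1.
Δz = y_labor·Δb = 1 × (-1) = -1, so new z* = 1004 − 1 = 1003.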